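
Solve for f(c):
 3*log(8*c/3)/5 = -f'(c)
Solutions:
 f(c) = C1 - 3*c*log(c)/5 - 9*c*log(2)/5 + 3*c/5 + 3*c*log(3)/5


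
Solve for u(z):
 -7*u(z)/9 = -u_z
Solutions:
 u(z) = C1*exp(7*z/9)


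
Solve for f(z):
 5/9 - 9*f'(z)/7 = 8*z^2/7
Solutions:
 f(z) = C1 - 8*z^3/27 + 35*z/81


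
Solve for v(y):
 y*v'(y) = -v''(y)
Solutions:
 v(y) = C1 + C2*erf(sqrt(2)*y/2)


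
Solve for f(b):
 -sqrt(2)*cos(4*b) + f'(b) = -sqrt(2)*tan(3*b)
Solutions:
 f(b) = C1 + sqrt(2)*log(cos(3*b))/3 + sqrt(2)*sin(4*b)/4


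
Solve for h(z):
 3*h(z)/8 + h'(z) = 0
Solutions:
 h(z) = C1*exp(-3*z/8)


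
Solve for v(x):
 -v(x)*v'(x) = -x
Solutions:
 v(x) = -sqrt(C1 + x^2)
 v(x) = sqrt(C1 + x^2)


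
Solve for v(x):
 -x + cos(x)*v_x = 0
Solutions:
 v(x) = C1 + Integral(x/cos(x), x)


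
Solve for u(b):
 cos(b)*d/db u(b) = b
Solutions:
 u(b) = C1 + Integral(b/cos(b), b)


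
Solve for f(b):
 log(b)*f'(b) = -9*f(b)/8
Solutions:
 f(b) = C1*exp(-9*li(b)/8)


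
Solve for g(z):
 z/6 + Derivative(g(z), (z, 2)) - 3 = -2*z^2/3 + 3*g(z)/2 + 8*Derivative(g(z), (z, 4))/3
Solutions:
 g(z) = 4*z^2/9 + z/9 + (C1*sin(sqrt(3)*z*sin(atan(sqrt(15))/2)/2) + C2*cos(sqrt(3)*z*sin(atan(sqrt(15))/2)/2))*exp(-sqrt(3)*z*cos(atan(sqrt(15))/2)/2) + (C3*sin(sqrt(3)*z*sin(atan(sqrt(15))/2)/2) + C4*cos(sqrt(3)*z*sin(atan(sqrt(15))/2)/2))*exp(sqrt(3)*z*cos(atan(sqrt(15))/2)/2) - 38/27


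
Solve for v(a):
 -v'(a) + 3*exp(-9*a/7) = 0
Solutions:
 v(a) = C1 - 7*exp(-9*a/7)/3


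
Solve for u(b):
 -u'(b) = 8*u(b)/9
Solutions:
 u(b) = C1*exp(-8*b/9)


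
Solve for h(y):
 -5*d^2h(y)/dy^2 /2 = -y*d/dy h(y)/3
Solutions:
 h(y) = C1 + C2*erfi(sqrt(15)*y/15)


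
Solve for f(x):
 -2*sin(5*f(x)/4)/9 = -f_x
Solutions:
 -2*x/9 + 2*log(cos(5*f(x)/4) - 1)/5 - 2*log(cos(5*f(x)/4) + 1)/5 = C1


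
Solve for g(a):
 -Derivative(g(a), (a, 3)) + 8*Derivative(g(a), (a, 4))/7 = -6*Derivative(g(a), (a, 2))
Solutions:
 g(a) = C1 + C2*a + (C3*sin(sqrt(1295)*a/16) + C4*cos(sqrt(1295)*a/16))*exp(7*a/16)


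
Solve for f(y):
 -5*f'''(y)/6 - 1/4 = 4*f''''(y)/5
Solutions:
 f(y) = C1 + C2*y + C3*y^2 + C4*exp(-25*y/24) - y^3/20


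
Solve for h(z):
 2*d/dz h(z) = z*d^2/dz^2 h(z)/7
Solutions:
 h(z) = C1 + C2*z^15


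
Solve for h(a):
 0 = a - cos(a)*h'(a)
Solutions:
 h(a) = C1 + Integral(a/cos(a), a)


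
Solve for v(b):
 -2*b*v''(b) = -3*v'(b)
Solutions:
 v(b) = C1 + C2*b^(5/2)


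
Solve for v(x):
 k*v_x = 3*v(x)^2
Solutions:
 v(x) = -k/(C1*k + 3*x)


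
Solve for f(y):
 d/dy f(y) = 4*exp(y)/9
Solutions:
 f(y) = C1 + 4*exp(y)/9


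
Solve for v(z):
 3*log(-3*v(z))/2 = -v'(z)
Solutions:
 2*Integral(1/(log(-_y) + log(3)), (_y, v(z)))/3 = C1 - z


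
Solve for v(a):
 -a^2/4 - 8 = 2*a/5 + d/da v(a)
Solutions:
 v(a) = C1 - a^3/12 - a^2/5 - 8*a


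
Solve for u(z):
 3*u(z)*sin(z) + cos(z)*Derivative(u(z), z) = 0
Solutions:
 u(z) = C1*cos(z)^3


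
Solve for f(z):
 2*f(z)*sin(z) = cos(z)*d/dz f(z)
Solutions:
 f(z) = C1/cos(z)^2


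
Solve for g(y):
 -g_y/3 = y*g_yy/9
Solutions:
 g(y) = C1 + C2/y^2


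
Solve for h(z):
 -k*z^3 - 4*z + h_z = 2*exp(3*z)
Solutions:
 h(z) = C1 + k*z^4/4 + 2*z^2 + 2*exp(3*z)/3


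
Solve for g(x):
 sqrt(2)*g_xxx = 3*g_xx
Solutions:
 g(x) = C1 + C2*x + C3*exp(3*sqrt(2)*x/2)


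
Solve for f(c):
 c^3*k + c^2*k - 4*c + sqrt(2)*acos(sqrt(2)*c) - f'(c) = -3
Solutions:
 f(c) = C1 + c^4*k/4 + c^3*k/3 - 2*c^2 + 3*c + sqrt(2)*(c*acos(sqrt(2)*c) - sqrt(2)*sqrt(1 - 2*c^2)/2)


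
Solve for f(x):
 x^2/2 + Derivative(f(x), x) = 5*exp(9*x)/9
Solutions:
 f(x) = C1 - x^3/6 + 5*exp(9*x)/81


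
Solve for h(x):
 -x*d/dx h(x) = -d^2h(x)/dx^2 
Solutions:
 h(x) = C1 + C2*erfi(sqrt(2)*x/2)


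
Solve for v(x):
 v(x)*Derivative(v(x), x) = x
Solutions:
 v(x) = -sqrt(C1 + x^2)
 v(x) = sqrt(C1 + x^2)


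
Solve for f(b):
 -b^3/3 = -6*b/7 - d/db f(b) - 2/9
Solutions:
 f(b) = C1 + b^4/12 - 3*b^2/7 - 2*b/9


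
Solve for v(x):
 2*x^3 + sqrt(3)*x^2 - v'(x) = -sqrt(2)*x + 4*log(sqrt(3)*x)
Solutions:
 v(x) = C1 + x^4/2 + sqrt(3)*x^3/3 + sqrt(2)*x^2/2 - 4*x*log(x) - x*log(9) + 4*x


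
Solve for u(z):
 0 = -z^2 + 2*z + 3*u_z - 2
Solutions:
 u(z) = C1 + z^3/9 - z^2/3 + 2*z/3


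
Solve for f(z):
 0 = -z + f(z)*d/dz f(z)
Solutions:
 f(z) = -sqrt(C1 + z^2)
 f(z) = sqrt(C1 + z^2)


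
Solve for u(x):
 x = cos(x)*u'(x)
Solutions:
 u(x) = C1 + Integral(x/cos(x), x)


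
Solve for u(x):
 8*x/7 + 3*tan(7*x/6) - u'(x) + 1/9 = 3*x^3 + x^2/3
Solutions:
 u(x) = C1 - 3*x^4/4 - x^3/9 + 4*x^2/7 + x/9 - 18*log(cos(7*x/6))/7


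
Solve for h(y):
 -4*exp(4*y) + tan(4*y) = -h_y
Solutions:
 h(y) = C1 + exp(4*y) + log(cos(4*y))/4


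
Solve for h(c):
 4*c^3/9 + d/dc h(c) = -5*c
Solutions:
 h(c) = C1 - c^4/9 - 5*c^2/2


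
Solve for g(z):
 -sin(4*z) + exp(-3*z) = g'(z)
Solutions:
 g(z) = C1 + cos(4*z)/4 - exp(-3*z)/3


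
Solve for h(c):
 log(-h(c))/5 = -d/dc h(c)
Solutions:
 -li(-h(c)) = C1 - c/5


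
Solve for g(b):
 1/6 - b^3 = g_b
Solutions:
 g(b) = C1 - b^4/4 + b/6


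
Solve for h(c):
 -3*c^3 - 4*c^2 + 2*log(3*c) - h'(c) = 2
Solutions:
 h(c) = C1 - 3*c^4/4 - 4*c^3/3 + 2*c*log(c) - 4*c + 2*c*log(3)


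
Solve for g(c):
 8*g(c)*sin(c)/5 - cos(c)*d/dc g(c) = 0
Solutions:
 g(c) = C1/cos(c)^(8/5)


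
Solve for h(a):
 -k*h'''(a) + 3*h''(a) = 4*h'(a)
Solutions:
 h(a) = C1 + C2*exp(a*(3 - sqrt(9 - 16*k))/(2*k)) + C3*exp(a*(sqrt(9 - 16*k) + 3)/(2*k))


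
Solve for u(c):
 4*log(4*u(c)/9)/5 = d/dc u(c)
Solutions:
 -5*Integral(1/(log(_y) - 2*log(3) + 2*log(2)), (_y, u(c)))/4 = C1 - c


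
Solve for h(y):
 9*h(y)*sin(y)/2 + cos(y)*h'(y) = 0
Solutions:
 h(y) = C1*cos(y)^(9/2)


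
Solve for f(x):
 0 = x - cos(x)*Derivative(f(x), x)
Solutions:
 f(x) = C1 + Integral(x/cos(x), x)


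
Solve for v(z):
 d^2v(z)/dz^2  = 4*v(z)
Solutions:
 v(z) = C1*exp(-2*z) + C2*exp(2*z)


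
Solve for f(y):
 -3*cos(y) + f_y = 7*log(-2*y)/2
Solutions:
 f(y) = C1 + 7*y*log(-y)/2 - 7*y/2 + 7*y*log(2)/2 + 3*sin(y)


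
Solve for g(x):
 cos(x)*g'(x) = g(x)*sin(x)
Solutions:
 g(x) = C1/cos(x)


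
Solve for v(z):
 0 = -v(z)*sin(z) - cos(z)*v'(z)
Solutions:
 v(z) = C1*cos(z)


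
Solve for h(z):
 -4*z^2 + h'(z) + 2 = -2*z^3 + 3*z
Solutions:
 h(z) = C1 - z^4/2 + 4*z^3/3 + 3*z^2/2 - 2*z


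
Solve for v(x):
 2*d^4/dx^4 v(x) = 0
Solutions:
 v(x) = C1 + C2*x + C3*x^2 + C4*x^3


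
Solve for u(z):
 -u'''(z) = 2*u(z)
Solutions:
 u(z) = C3*exp(-2^(1/3)*z) + (C1*sin(2^(1/3)*sqrt(3)*z/2) + C2*cos(2^(1/3)*sqrt(3)*z/2))*exp(2^(1/3)*z/2)


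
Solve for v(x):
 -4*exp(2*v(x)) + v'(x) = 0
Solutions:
 v(x) = log(-sqrt(-1/(C1 + 4*x))) - log(2)/2
 v(x) = log(-1/(C1 + 4*x))/2 - log(2)/2


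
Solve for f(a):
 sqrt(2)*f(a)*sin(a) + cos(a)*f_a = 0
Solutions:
 f(a) = C1*cos(a)^(sqrt(2))


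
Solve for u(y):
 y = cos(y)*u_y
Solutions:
 u(y) = C1 + Integral(y/cos(y), y)


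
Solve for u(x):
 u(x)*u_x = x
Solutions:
 u(x) = -sqrt(C1 + x^2)
 u(x) = sqrt(C1 + x^2)


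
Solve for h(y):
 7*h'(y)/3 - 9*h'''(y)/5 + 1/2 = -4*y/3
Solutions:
 h(y) = C1 + C2*exp(-sqrt(105)*y/9) + C3*exp(sqrt(105)*y/9) - 2*y^2/7 - 3*y/14


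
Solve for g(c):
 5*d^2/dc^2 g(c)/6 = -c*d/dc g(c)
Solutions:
 g(c) = C1 + C2*erf(sqrt(15)*c/5)


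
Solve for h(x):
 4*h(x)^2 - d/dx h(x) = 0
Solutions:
 h(x) = -1/(C1 + 4*x)


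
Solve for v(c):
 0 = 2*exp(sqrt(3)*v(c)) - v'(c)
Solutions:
 v(c) = sqrt(3)*(2*log(-1/(C1 + 2*c)) - log(3))/6


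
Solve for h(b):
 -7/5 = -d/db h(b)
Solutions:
 h(b) = C1 + 7*b/5


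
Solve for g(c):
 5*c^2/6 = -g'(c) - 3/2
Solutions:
 g(c) = C1 - 5*c^3/18 - 3*c/2


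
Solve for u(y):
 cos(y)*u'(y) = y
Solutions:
 u(y) = C1 + Integral(y/cos(y), y)


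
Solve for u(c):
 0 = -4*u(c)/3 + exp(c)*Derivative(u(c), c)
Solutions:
 u(c) = C1*exp(-4*exp(-c)/3)


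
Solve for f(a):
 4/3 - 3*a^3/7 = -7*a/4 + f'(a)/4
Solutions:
 f(a) = C1 - 3*a^4/7 + 7*a^2/2 + 16*a/3


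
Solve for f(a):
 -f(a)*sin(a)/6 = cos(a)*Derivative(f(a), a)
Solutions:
 f(a) = C1*cos(a)^(1/6)


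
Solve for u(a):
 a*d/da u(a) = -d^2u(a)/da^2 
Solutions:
 u(a) = C1 + C2*erf(sqrt(2)*a/2)


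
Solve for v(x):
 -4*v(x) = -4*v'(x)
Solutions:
 v(x) = C1*exp(x)


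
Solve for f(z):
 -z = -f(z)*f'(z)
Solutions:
 f(z) = -sqrt(C1 + z^2)
 f(z) = sqrt(C1 + z^2)


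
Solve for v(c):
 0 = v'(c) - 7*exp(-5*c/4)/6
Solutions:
 v(c) = C1 - 14*exp(-5*c/4)/15


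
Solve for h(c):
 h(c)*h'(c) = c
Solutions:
 h(c) = -sqrt(C1 + c^2)
 h(c) = sqrt(C1 + c^2)


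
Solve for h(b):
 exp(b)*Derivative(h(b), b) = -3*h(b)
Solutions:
 h(b) = C1*exp(3*exp(-b))


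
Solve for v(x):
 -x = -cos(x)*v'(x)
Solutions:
 v(x) = C1 + Integral(x/cos(x), x)


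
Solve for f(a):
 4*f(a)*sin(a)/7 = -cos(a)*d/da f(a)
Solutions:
 f(a) = C1*cos(a)^(4/7)


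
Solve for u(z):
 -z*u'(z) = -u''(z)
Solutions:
 u(z) = C1 + C2*erfi(sqrt(2)*z/2)


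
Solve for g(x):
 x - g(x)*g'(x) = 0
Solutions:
 g(x) = -sqrt(C1 + x^2)
 g(x) = sqrt(C1 + x^2)


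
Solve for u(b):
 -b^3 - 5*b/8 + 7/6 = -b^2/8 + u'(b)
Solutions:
 u(b) = C1 - b^4/4 + b^3/24 - 5*b^2/16 + 7*b/6


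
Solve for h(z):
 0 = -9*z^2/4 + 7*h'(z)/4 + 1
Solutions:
 h(z) = C1 + 3*z^3/7 - 4*z/7


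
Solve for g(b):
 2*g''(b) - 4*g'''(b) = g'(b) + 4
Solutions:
 g(b) = C1 - 4*b + (C2*sin(sqrt(3)*b/4) + C3*cos(sqrt(3)*b/4))*exp(b/4)


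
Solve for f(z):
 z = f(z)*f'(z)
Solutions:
 f(z) = -sqrt(C1 + z^2)
 f(z) = sqrt(C1 + z^2)


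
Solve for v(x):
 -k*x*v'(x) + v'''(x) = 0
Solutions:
 v(x) = C1 + Integral(C2*airyai(k^(1/3)*x) + C3*airybi(k^(1/3)*x), x)


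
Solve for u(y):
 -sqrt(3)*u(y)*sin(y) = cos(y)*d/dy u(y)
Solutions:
 u(y) = C1*cos(y)^(sqrt(3))


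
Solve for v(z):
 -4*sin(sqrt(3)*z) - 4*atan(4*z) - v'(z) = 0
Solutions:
 v(z) = C1 - 4*z*atan(4*z) + log(16*z^2 + 1)/2 + 4*sqrt(3)*cos(sqrt(3)*z)/3


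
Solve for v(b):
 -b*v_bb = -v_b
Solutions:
 v(b) = C1 + C2*b^2


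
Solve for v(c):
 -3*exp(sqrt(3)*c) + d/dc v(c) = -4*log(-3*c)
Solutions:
 v(c) = C1 - 4*c*log(-c) + 4*c*(1 - log(3)) + sqrt(3)*exp(sqrt(3)*c)


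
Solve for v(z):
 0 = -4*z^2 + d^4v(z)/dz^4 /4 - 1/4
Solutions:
 v(z) = C1 + C2*z + C3*z^2 + C4*z^3 + 2*z^6/45 + z^4/24


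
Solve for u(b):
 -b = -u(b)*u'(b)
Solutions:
 u(b) = -sqrt(C1 + b^2)
 u(b) = sqrt(C1 + b^2)


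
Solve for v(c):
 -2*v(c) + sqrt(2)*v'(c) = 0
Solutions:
 v(c) = C1*exp(sqrt(2)*c)


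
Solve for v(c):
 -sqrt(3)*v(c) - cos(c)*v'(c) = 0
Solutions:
 v(c) = C1*(sin(c) - 1)^(sqrt(3)/2)/(sin(c) + 1)^(sqrt(3)/2)


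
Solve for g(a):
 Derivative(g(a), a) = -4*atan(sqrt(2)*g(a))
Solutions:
 Integral(1/atan(sqrt(2)*_y), (_y, g(a))) = C1 - 4*a


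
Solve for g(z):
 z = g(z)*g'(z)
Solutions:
 g(z) = -sqrt(C1 + z^2)
 g(z) = sqrt(C1 + z^2)


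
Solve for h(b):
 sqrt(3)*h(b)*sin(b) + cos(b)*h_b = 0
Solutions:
 h(b) = C1*cos(b)^(sqrt(3))


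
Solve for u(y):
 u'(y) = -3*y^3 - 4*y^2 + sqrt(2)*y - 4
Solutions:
 u(y) = C1 - 3*y^4/4 - 4*y^3/3 + sqrt(2)*y^2/2 - 4*y


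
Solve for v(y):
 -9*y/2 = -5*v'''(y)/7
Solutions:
 v(y) = C1 + C2*y + C3*y^2 + 21*y^4/80


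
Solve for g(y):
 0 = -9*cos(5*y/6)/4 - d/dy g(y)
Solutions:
 g(y) = C1 - 27*sin(5*y/6)/10


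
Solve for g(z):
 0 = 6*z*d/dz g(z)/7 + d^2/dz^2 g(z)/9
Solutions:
 g(z) = C1 + C2*erf(3*sqrt(21)*z/7)


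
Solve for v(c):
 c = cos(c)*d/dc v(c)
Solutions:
 v(c) = C1 + Integral(c/cos(c), c)


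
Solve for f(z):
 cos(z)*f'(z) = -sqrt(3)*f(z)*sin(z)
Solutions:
 f(z) = C1*cos(z)^(sqrt(3))


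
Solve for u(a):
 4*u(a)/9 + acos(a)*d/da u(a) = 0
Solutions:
 u(a) = C1*exp(-4*Integral(1/acos(a), a)/9)


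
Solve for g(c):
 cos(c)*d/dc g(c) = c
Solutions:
 g(c) = C1 + Integral(c/cos(c), c)


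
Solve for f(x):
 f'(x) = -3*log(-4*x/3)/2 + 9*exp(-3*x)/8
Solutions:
 f(x) = C1 - 3*x*log(-x)/2 + x*(-3*log(2) + 3/2 + 3*log(3)/2) - 3*exp(-3*x)/8


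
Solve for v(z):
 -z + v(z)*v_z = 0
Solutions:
 v(z) = -sqrt(C1 + z^2)
 v(z) = sqrt(C1 + z^2)


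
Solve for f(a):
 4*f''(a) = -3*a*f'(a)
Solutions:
 f(a) = C1 + C2*erf(sqrt(6)*a/4)


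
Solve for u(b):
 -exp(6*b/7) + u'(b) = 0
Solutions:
 u(b) = C1 + 7*exp(6*b/7)/6


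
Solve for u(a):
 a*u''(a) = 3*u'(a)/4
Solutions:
 u(a) = C1 + C2*a^(7/4)


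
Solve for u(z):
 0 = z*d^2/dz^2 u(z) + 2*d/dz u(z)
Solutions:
 u(z) = C1 + C2/z


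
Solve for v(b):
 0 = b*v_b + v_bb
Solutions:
 v(b) = C1 + C2*erf(sqrt(2)*b/2)


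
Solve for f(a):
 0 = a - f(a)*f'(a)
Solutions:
 f(a) = -sqrt(C1 + a^2)
 f(a) = sqrt(C1 + a^2)


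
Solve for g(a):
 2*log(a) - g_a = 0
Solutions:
 g(a) = C1 + 2*a*log(a) - 2*a


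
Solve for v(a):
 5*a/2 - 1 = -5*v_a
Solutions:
 v(a) = C1 - a^2/4 + a/5


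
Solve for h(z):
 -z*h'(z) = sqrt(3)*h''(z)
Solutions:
 h(z) = C1 + C2*erf(sqrt(2)*3^(3/4)*z/6)


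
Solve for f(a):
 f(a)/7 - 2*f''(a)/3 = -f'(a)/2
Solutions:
 f(a) = C1*exp(a*(21 - sqrt(1113))/56) + C2*exp(a*(21 + sqrt(1113))/56)


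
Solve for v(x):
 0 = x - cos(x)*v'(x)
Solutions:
 v(x) = C1 + Integral(x/cos(x), x)


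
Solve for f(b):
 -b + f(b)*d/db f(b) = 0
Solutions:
 f(b) = -sqrt(C1 + b^2)
 f(b) = sqrt(C1 + b^2)


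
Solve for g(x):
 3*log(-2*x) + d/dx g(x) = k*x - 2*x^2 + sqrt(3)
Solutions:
 g(x) = C1 + k*x^2/2 - 2*x^3/3 - 3*x*log(-x) + x*(-3*log(2) + sqrt(3) + 3)


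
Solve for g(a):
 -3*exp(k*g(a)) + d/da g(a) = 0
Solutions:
 g(a) = Piecewise((log(-1/(C1*k + 3*a*k))/k, Ne(k, 0)), (nan, True))
 g(a) = Piecewise((C1 + 3*a, Eq(k, 0)), (nan, True))


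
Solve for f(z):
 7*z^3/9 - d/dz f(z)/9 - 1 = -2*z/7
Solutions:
 f(z) = C1 + 7*z^4/4 + 9*z^2/7 - 9*z


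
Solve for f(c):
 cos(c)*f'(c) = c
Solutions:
 f(c) = C1 + Integral(c/cos(c), c)


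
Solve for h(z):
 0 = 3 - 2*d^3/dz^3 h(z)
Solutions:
 h(z) = C1 + C2*z + C3*z^2 + z^3/4


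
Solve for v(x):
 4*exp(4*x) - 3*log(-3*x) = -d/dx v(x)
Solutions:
 v(x) = C1 + 3*x*log(-x) + 3*x*(-1 + log(3)) - exp(4*x)


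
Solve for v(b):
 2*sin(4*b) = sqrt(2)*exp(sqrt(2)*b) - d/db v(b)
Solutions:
 v(b) = C1 + exp(sqrt(2)*b) + cos(4*b)/2


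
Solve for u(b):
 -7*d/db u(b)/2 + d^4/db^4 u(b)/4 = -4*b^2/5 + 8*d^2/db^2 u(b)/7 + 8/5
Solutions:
 u(b) = C1 + C2*exp(-b*(32/(sqrt(8841441)/441 + 7)^(1/3) + 21*(sqrt(8841441)/441 + 7)^(1/3))/42)*sin(sqrt(3)*b*(-21*(sqrt(8841441)/441 + 7)^(1/3) + 32/(sqrt(8841441)/441 + 7)^(1/3))/42) + C3*exp(-b*(32/(sqrt(8841441)/441 + 7)^(1/3) + 21*(sqrt(8841441)/441 + 7)^(1/3))/42)*cos(sqrt(3)*b*(-21*(sqrt(8841441)/441 + 7)^(1/3) + 32/(sqrt(8841441)/441 + 7)^(1/3))/42) + C4*exp(b*(32/(21*(sqrt(8841441)/441 + 7)^(1/3)) + (sqrt(8841441)/441 + 7)^(1/3))) + 8*b^3/105 - 128*b^2/1715 - 6864*b/16807


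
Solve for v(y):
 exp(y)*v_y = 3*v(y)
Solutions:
 v(y) = C1*exp(-3*exp(-y))


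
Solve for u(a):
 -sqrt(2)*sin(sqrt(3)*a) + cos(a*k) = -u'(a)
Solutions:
 u(a) = C1 - sqrt(6)*cos(sqrt(3)*a)/3 - sin(a*k)/k


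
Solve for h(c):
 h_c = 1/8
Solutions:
 h(c) = C1 + c/8


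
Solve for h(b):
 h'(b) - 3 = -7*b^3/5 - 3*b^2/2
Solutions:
 h(b) = C1 - 7*b^4/20 - b^3/2 + 3*b


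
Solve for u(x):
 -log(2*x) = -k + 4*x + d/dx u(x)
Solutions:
 u(x) = C1 + k*x - 2*x^2 - x*log(x) - x*log(2) + x


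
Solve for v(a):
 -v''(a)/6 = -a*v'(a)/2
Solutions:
 v(a) = C1 + C2*erfi(sqrt(6)*a/2)


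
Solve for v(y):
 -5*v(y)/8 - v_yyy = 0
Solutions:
 v(y) = C3*exp(-5^(1/3)*y/2) + (C1*sin(sqrt(3)*5^(1/3)*y/4) + C2*cos(sqrt(3)*5^(1/3)*y/4))*exp(5^(1/3)*y/4)


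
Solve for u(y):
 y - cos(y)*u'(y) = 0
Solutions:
 u(y) = C1 + Integral(y/cos(y), y)


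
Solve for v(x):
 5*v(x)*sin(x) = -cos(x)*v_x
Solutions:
 v(x) = C1*cos(x)^5


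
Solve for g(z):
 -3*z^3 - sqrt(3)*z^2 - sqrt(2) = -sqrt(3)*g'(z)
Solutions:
 g(z) = C1 + sqrt(3)*z^4/4 + z^3/3 + sqrt(6)*z/3


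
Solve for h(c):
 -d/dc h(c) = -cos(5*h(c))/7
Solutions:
 -c/7 - log(sin(5*h(c)) - 1)/10 + log(sin(5*h(c)) + 1)/10 = C1


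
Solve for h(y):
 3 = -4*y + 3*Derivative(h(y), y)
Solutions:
 h(y) = C1 + 2*y^2/3 + y


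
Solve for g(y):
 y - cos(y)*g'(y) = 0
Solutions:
 g(y) = C1 + Integral(y/cos(y), y)


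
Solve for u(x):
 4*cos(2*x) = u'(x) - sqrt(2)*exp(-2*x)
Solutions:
 u(x) = C1 + 2*sin(2*x) - sqrt(2)*exp(-2*x)/2


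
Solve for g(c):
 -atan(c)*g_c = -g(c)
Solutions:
 g(c) = C1*exp(Integral(1/atan(c), c))


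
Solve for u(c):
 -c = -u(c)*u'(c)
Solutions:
 u(c) = -sqrt(C1 + c^2)
 u(c) = sqrt(C1 + c^2)


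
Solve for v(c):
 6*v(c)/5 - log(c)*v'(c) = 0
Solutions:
 v(c) = C1*exp(6*li(c)/5)


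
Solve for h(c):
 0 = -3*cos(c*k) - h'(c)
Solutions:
 h(c) = C1 - 3*sin(c*k)/k


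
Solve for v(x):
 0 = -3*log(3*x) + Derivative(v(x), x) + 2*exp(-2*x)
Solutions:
 v(x) = C1 + 3*x*log(x) + 3*x*(-1 + log(3)) + exp(-2*x)


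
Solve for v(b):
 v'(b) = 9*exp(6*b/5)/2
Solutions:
 v(b) = C1 + 15*exp(6*b/5)/4


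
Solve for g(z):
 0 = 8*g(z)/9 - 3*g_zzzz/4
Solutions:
 g(z) = C1*exp(-2*6^(1/4)*z/3) + C2*exp(2*6^(1/4)*z/3) + C3*sin(2*6^(1/4)*z/3) + C4*cos(2*6^(1/4)*z/3)


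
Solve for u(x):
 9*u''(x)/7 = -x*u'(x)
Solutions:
 u(x) = C1 + C2*erf(sqrt(14)*x/6)


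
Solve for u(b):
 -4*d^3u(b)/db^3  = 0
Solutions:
 u(b) = C1 + C2*b + C3*b^2


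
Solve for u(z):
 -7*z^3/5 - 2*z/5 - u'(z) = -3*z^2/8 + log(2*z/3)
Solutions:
 u(z) = C1 - 7*z^4/20 + z^3/8 - z^2/5 - z*log(z) + z*log(3/2) + z


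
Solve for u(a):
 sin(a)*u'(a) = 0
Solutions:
 u(a) = C1


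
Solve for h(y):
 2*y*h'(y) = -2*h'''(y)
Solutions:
 h(y) = C1 + Integral(C2*airyai(-y) + C3*airybi(-y), y)


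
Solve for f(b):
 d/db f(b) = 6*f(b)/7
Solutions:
 f(b) = C1*exp(6*b/7)


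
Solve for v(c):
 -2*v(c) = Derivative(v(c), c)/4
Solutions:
 v(c) = C1*exp(-8*c)


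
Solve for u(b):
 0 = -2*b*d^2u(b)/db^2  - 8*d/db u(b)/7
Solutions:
 u(b) = C1 + C2*b^(3/7)


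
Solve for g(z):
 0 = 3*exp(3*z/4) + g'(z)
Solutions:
 g(z) = C1 - 4*exp(3*z/4)


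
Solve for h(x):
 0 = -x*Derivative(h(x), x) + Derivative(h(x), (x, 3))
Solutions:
 h(x) = C1 + Integral(C2*airyai(x) + C3*airybi(x), x)


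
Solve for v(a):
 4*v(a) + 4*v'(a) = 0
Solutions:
 v(a) = C1*exp(-a)


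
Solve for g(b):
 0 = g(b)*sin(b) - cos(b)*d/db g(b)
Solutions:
 g(b) = C1/cos(b)


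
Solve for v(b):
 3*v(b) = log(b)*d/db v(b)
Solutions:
 v(b) = C1*exp(3*li(b))


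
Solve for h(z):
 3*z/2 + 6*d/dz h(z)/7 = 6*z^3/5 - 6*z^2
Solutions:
 h(z) = C1 + 7*z^4/20 - 7*z^3/3 - 7*z^2/8


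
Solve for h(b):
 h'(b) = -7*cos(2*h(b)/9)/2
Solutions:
 7*b/2 - 9*log(sin(2*h(b)/9) - 1)/4 + 9*log(sin(2*h(b)/9) + 1)/4 = C1


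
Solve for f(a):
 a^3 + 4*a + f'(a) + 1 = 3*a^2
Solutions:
 f(a) = C1 - a^4/4 + a^3 - 2*a^2 - a


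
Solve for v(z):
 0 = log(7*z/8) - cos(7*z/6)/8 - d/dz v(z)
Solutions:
 v(z) = C1 + z*log(z) - 3*z*log(2) - z + z*log(7) - 3*sin(7*z/6)/28


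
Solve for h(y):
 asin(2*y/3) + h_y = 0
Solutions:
 h(y) = C1 - y*asin(2*y/3) - sqrt(9 - 4*y^2)/2


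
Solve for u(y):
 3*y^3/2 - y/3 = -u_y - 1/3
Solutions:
 u(y) = C1 - 3*y^4/8 + y^2/6 - y/3


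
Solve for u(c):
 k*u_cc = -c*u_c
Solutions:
 u(c) = C1 + C2*sqrt(k)*erf(sqrt(2)*c*sqrt(1/k)/2)


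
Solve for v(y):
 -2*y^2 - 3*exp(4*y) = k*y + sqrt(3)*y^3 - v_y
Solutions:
 v(y) = C1 + k*y^2/2 + sqrt(3)*y^4/4 + 2*y^3/3 + 3*exp(4*y)/4


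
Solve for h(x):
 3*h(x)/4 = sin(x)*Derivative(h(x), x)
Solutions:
 h(x) = C1*(cos(x) - 1)^(3/8)/(cos(x) + 1)^(3/8)


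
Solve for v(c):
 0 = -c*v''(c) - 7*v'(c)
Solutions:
 v(c) = C1 + C2/c^6


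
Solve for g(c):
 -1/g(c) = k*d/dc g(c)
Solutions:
 g(c) = -sqrt(C1 - 2*c/k)
 g(c) = sqrt(C1 - 2*c/k)


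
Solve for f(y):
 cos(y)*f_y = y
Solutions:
 f(y) = C1 + Integral(y/cos(y), y)


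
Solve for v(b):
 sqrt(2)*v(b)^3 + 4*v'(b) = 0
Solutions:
 v(b) = -sqrt(2)*sqrt(-1/(C1 - sqrt(2)*b))
 v(b) = sqrt(2)*sqrt(-1/(C1 - sqrt(2)*b))


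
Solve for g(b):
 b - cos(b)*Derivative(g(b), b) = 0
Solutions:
 g(b) = C1 + Integral(b/cos(b), b)


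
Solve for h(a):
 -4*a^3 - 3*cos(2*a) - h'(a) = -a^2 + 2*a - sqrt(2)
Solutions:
 h(a) = C1 - a^4 + a^3/3 - a^2 + sqrt(2)*a - 3*sin(2*a)/2


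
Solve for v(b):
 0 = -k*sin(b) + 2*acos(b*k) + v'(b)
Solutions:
 v(b) = C1 - k*cos(b) - 2*Piecewise((b*acos(b*k) - sqrt(-b^2*k^2 + 1)/k, Ne(k, 0)), (pi*b/2, True))


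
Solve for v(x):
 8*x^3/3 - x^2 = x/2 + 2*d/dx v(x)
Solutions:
 v(x) = C1 + x^4/3 - x^3/6 - x^2/8


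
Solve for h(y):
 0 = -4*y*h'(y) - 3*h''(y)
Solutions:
 h(y) = C1 + C2*erf(sqrt(6)*y/3)


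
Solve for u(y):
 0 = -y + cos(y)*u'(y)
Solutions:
 u(y) = C1 + Integral(y/cos(y), y)


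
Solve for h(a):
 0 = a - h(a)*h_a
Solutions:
 h(a) = -sqrt(C1 + a^2)
 h(a) = sqrt(C1 + a^2)


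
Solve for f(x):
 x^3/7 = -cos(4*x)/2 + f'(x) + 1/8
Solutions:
 f(x) = C1 + x^4/28 - x/8 + sin(4*x)/8


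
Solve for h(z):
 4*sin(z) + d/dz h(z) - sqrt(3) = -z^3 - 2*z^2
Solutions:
 h(z) = C1 - z^4/4 - 2*z^3/3 + sqrt(3)*z + 4*cos(z)


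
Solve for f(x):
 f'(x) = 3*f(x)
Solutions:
 f(x) = C1*exp(3*x)


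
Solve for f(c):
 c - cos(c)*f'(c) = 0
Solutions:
 f(c) = C1 + Integral(c/cos(c), c)


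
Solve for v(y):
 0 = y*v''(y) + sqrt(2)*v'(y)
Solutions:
 v(y) = C1 + C2*y^(1 - sqrt(2))


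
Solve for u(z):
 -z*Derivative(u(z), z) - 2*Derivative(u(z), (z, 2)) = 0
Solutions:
 u(z) = C1 + C2*erf(z/2)


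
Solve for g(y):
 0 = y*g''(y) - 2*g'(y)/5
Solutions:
 g(y) = C1 + C2*y^(7/5)


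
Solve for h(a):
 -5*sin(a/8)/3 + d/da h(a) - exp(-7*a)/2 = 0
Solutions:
 h(a) = C1 - 40*cos(a/8)/3 - exp(-7*a)/14


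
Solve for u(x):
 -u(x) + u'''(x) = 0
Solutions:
 u(x) = C3*exp(x) + (C1*sin(sqrt(3)*x/2) + C2*cos(sqrt(3)*x/2))*exp(-x/2)


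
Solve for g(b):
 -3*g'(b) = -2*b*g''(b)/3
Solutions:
 g(b) = C1 + C2*b^(11/2)


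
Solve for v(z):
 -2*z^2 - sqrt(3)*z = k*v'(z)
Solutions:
 v(z) = C1 - 2*z^3/(3*k) - sqrt(3)*z^2/(2*k)


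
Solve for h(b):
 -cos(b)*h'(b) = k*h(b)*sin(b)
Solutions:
 h(b) = C1*exp(k*log(cos(b)))


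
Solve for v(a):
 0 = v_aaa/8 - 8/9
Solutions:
 v(a) = C1 + C2*a + C3*a^2 + 32*a^3/27


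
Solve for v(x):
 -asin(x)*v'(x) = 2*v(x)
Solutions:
 v(x) = C1*exp(-2*Integral(1/asin(x), x))


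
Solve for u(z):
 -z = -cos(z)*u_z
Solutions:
 u(z) = C1 + Integral(z/cos(z), z)


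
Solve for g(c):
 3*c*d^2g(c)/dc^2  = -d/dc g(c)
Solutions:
 g(c) = C1 + C2*c^(2/3)


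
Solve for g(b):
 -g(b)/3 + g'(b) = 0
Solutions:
 g(b) = C1*exp(b/3)


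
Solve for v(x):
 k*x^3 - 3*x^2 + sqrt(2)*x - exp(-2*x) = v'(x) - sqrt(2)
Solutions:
 v(x) = C1 + k*x^4/4 - x^3 + sqrt(2)*x^2/2 + sqrt(2)*x + exp(-2*x)/2


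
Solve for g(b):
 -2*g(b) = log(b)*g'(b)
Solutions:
 g(b) = C1*exp(-2*li(b))


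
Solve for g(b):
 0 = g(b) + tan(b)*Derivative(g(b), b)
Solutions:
 g(b) = C1/sin(b)


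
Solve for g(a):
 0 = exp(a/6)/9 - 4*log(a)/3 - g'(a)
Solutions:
 g(a) = C1 - 4*a*log(a)/3 + 4*a/3 + 2*exp(a/6)/3


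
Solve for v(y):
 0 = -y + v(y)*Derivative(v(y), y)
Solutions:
 v(y) = -sqrt(C1 + y^2)
 v(y) = sqrt(C1 + y^2)


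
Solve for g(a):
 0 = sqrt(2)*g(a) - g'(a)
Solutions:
 g(a) = C1*exp(sqrt(2)*a)


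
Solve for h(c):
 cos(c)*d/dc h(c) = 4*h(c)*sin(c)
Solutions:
 h(c) = C1/cos(c)^4


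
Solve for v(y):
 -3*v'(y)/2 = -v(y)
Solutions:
 v(y) = C1*exp(2*y/3)


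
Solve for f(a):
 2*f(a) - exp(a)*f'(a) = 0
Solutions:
 f(a) = C1*exp(-2*exp(-a))


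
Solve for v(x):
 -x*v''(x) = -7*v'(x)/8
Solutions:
 v(x) = C1 + C2*x^(15/8)


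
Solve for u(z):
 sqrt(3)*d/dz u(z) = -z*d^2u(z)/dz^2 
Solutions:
 u(z) = C1 + C2*z^(1 - sqrt(3))


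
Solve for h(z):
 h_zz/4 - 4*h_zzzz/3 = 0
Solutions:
 h(z) = C1 + C2*z + C3*exp(-sqrt(3)*z/4) + C4*exp(sqrt(3)*z/4)


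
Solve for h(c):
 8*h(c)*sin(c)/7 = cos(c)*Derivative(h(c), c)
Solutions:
 h(c) = C1/cos(c)^(8/7)


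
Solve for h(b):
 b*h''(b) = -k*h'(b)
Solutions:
 h(b) = C1 + b^(1 - re(k))*(C2*sin(log(b)*Abs(im(k))) + C3*cos(log(b)*im(k)))


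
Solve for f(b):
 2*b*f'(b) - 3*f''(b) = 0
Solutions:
 f(b) = C1 + C2*erfi(sqrt(3)*b/3)


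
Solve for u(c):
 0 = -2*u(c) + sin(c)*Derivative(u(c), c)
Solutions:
 u(c) = C1*(cos(c) - 1)/(cos(c) + 1)


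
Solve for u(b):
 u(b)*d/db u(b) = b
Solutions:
 u(b) = -sqrt(C1 + b^2)
 u(b) = sqrt(C1 + b^2)


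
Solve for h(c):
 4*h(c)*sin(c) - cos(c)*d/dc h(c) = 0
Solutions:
 h(c) = C1/cos(c)^4


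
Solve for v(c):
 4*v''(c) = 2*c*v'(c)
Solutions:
 v(c) = C1 + C2*erfi(c/2)


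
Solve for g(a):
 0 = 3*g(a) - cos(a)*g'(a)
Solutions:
 g(a) = C1*(sin(a) + 1)^(3/2)/(sin(a) - 1)^(3/2)


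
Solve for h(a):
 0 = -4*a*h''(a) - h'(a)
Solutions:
 h(a) = C1 + C2*a^(3/4)


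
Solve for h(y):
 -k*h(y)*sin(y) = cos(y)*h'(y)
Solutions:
 h(y) = C1*exp(k*log(cos(y)))


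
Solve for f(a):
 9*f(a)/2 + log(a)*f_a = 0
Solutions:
 f(a) = C1*exp(-9*li(a)/2)


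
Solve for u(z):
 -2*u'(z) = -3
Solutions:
 u(z) = C1 + 3*z/2


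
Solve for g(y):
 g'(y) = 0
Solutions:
 g(y) = C1


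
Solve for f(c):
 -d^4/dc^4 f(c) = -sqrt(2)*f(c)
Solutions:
 f(c) = C1*exp(-2^(1/8)*c) + C2*exp(2^(1/8)*c) + C3*sin(2^(1/8)*c) + C4*cos(2^(1/8)*c)


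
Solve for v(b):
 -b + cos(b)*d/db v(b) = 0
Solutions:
 v(b) = C1 + Integral(b/cos(b), b)


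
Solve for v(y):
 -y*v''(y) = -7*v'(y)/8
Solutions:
 v(y) = C1 + C2*y^(15/8)


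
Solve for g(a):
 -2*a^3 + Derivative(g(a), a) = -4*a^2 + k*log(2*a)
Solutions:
 g(a) = C1 + a^4/2 - 4*a^3/3 + a*k*log(a) - a*k + a*k*log(2)


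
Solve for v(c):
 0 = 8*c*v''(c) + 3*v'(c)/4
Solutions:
 v(c) = C1 + C2*c^(29/32)


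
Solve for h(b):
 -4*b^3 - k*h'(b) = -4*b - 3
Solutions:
 h(b) = C1 - b^4/k + 2*b^2/k + 3*b/k


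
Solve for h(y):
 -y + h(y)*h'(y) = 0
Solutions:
 h(y) = -sqrt(C1 + y^2)
 h(y) = sqrt(C1 + y^2)


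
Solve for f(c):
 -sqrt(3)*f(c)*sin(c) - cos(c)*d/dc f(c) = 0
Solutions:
 f(c) = C1*cos(c)^(sqrt(3))


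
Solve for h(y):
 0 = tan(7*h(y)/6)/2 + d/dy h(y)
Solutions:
 h(y) = -6*asin(C1*exp(-7*y/12))/7 + 6*pi/7
 h(y) = 6*asin(C1*exp(-7*y/12))/7


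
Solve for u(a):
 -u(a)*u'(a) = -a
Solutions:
 u(a) = -sqrt(C1 + a^2)
 u(a) = sqrt(C1 + a^2)


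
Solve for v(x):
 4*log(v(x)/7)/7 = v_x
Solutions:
 7*Integral(1/(-log(_y) + log(7)), (_y, v(x)))/4 = C1 - x


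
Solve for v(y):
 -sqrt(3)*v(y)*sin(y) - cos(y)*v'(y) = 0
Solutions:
 v(y) = C1*cos(y)^(sqrt(3))


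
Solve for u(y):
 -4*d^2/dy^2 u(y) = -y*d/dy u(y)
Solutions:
 u(y) = C1 + C2*erfi(sqrt(2)*y/4)


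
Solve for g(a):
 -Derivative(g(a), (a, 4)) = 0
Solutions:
 g(a) = C1 + C2*a + C3*a^2 + C4*a^3


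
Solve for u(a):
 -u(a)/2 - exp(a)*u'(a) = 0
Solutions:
 u(a) = C1*exp(exp(-a)/2)


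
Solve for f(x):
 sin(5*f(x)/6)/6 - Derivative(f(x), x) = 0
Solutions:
 -x/6 + 3*log(cos(5*f(x)/6) - 1)/5 - 3*log(cos(5*f(x)/6) + 1)/5 = C1


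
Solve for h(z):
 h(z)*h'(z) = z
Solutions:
 h(z) = -sqrt(C1 + z^2)
 h(z) = sqrt(C1 + z^2)


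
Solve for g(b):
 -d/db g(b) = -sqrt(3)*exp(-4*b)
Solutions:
 g(b) = C1 - sqrt(3)*exp(-4*b)/4


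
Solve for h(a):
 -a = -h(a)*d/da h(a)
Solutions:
 h(a) = -sqrt(C1 + a^2)
 h(a) = sqrt(C1 + a^2)


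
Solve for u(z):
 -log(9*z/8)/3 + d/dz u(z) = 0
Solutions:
 u(z) = C1 + z*log(z)/3 - z*log(2) - z/3 + 2*z*log(3)/3


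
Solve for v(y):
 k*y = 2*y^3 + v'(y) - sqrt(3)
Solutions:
 v(y) = C1 + k*y^2/2 - y^4/2 + sqrt(3)*y


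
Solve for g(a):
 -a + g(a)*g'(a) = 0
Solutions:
 g(a) = -sqrt(C1 + a^2)
 g(a) = sqrt(C1 + a^2)


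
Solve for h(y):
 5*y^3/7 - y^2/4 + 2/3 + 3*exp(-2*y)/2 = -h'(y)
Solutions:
 h(y) = C1 - 5*y^4/28 + y^3/12 - 2*y/3 + 3*exp(-2*y)/4


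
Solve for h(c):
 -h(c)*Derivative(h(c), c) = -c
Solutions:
 h(c) = -sqrt(C1 + c^2)
 h(c) = sqrt(C1 + c^2)


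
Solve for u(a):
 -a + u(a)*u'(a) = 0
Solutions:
 u(a) = -sqrt(C1 + a^2)
 u(a) = sqrt(C1 + a^2)


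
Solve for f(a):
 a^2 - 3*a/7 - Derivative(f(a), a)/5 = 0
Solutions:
 f(a) = C1 + 5*a^3/3 - 15*a^2/14


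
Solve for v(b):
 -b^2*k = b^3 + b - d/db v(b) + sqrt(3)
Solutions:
 v(b) = C1 + b^4/4 + b^3*k/3 + b^2/2 + sqrt(3)*b


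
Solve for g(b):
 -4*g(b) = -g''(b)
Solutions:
 g(b) = C1*exp(-2*b) + C2*exp(2*b)


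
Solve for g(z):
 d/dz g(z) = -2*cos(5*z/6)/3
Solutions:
 g(z) = C1 - 4*sin(5*z/6)/5


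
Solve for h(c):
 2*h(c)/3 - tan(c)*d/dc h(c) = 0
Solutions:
 h(c) = C1*sin(c)^(2/3)


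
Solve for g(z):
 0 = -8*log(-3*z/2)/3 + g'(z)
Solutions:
 g(z) = C1 + 8*z*log(-z)/3 + 8*z*(-1 - log(2) + log(3))/3


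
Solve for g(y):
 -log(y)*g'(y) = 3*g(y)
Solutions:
 g(y) = C1*exp(-3*li(y))


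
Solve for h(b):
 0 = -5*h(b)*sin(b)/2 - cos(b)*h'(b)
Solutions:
 h(b) = C1*cos(b)^(5/2)


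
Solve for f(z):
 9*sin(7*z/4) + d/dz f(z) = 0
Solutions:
 f(z) = C1 + 36*cos(7*z/4)/7


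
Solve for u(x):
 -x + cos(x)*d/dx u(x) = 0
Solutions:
 u(x) = C1 + Integral(x/cos(x), x)


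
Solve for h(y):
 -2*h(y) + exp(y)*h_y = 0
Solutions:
 h(y) = C1*exp(-2*exp(-y))


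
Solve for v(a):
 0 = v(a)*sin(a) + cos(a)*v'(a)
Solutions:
 v(a) = C1*cos(a)


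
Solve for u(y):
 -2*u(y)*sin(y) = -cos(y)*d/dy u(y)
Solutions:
 u(y) = C1/cos(y)^2


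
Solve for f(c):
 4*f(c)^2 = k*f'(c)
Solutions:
 f(c) = -k/(C1*k + 4*c)


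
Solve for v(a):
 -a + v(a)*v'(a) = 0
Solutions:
 v(a) = -sqrt(C1 + a^2)
 v(a) = sqrt(C1 + a^2)


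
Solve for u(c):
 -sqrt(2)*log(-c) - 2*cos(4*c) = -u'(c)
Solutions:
 u(c) = C1 + sqrt(2)*c*(log(-c) - 1) + sin(4*c)/2


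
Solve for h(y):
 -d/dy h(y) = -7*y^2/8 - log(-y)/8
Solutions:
 h(y) = C1 + 7*y^3/24 + y*log(-y)/8 - y/8


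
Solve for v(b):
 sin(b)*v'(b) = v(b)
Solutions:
 v(b) = C1*sqrt(cos(b) - 1)/sqrt(cos(b) + 1)


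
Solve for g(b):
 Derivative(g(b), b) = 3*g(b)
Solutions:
 g(b) = C1*exp(3*b)


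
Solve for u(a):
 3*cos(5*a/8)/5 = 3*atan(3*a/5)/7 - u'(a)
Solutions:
 u(a) = C1 + 3*a*atan(3*a/5)/7 - 5*log(9*a^2 + 25)/14 - 24*sin(5*a/8)/25


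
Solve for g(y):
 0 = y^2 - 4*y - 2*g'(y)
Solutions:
 g(y) = C1 + y^3/6 - y^2


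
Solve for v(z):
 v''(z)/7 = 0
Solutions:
 v(z) = C1 + C2*z


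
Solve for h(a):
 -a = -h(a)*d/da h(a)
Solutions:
 h(a) = -sqrt(C1 + a^2)
 h(a) = sqrt(C1 + a^2)


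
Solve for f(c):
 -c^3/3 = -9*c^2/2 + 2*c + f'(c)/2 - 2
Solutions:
 f(c) = C1 - c^4/6 + 3*c^3 - 2*c^2 + 4*c


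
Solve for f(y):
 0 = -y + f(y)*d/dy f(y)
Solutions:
 f(y) = -sqrt(C1 + y^2)
 f(y) = sqrt(C1 + y^2)


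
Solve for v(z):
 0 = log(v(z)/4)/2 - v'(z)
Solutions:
 2*Integral(1/(-log(_y) + 2*log(2)), (_y, v(z))) = C1 - z


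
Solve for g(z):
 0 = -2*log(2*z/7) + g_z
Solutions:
 g(z) = C1 + 2*z*log(z) + z*log(4/49) - 2*z


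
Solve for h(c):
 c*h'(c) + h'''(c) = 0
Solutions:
 h(c) = C1 + Integral(C2*airyai(-c) + C3*airybi(-c), c)


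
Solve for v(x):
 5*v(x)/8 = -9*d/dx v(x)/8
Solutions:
 v(x) = C1*exp(-5*x/9)


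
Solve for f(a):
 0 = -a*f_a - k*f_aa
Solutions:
 f(a) = C1 + C2*sqrt(k)*erf(sqrt(2)*a*sqrt(1/k)/2)


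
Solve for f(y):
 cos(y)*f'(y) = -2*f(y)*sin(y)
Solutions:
 f(y) = C1*cos(y)^2


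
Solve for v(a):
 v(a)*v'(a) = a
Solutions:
 v(a) = -sqrt(C1 + a^2)
 v(a) = sqrt(C1 + a^2)


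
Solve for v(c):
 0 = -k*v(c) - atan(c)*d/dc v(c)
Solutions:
 v(c) = C1*exp(-k*Integral(1/atan(c), c))


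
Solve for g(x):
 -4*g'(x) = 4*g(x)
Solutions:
 g(x) = C1*exp(-x)


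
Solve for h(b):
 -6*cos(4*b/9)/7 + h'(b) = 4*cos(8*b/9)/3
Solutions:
 h(b) = C1 + 27*sin(4*b/9)/14 + 3*sin(8*b/9)/2


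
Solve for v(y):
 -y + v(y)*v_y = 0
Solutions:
 v(y) = -sqrt(C1 + y^2)
 v(y) = sqrt(C1 + y^2)


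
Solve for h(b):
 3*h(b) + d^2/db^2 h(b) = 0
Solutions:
 h(b) = C1*sin(sqrt(3)*b) + C2*cos(sqrt(3)*b)


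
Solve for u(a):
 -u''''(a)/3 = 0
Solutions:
 u(a) = C1 + C2*a + C3*a^2 + C4*a^3


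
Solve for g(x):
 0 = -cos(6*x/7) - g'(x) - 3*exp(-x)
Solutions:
 g(x) = C1 - 7*sin(6*x/7)/6 + 3*exp(-x)


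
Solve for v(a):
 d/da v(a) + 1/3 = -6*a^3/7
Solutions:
 v(a) = C1 - 3*a^4/14 - a/3


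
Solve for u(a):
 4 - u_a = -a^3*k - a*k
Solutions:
 u(a) = C1 + a^4*k/4 + a^2*k/2 + 4*a


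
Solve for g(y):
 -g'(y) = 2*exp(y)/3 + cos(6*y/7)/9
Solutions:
 g(y) = C1 - 2*exp(y)/3 - 7*sin(6*y/7)/54


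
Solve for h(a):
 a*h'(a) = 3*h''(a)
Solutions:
 h(a) = C1 + C2*erfi(sqrt(6)*a/6)


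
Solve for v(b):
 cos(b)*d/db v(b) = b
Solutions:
 v(b) = C1 + Integral(b/cos(b), b)


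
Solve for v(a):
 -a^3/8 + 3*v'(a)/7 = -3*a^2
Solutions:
 v(a) = C1 + 7*a^4/96 - 7*a^3/3


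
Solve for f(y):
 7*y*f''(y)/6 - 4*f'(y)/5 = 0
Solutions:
 f(y) = C1 + C2*y^(59/35)


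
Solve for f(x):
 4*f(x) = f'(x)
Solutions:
 f(x) = C1*exp(4*x)


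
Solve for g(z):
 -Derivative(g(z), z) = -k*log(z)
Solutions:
 g(z) = C1 + k*z*log(z) - k*z


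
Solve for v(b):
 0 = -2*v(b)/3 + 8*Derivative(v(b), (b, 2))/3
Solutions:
 v(b) = C1*exp(-b/2) + C2*exp(b/2)


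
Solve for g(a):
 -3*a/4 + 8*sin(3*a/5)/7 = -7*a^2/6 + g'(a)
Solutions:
 g(a) = C1 + 7*a^3/18 - 3*a^2/8 - 40*cos(3*a/5)/21


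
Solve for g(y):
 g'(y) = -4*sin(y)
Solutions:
 g(y) = C1 + 4*cos(y)


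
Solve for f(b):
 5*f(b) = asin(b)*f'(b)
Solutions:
 f(b) = C1*exp(5*Integral(1/asin(b), b))


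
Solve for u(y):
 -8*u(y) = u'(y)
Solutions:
 u(y) = C1*exp(-8*y)


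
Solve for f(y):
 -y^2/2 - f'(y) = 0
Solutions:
 f(y) = C1 - y^3/6


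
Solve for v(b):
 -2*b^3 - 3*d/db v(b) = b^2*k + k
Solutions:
 v(b) = C1 - b^4/6 - b^3*k/9 - b*k/3


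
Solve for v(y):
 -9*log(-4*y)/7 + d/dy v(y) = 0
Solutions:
 v(y) = C1 + 9*y*log(-y)/7 + 9*y*(-1 + 2*log(2))/7


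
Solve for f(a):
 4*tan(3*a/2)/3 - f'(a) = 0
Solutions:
 f(a) = C1 - 8*log(cos(3*a/2))/9


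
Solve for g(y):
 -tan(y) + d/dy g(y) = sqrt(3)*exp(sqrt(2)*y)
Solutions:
 g(y) = C1 + sqrt(6)*exp(sqrt(2)*y)/2 - log(cos(y))


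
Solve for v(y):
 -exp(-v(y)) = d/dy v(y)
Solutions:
 v(y) = log(C1 - y)


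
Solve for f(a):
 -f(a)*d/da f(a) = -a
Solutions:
 f(a) = -sqrt(C1 + a^2)
 f(a) = sqrt(C1 + a^2)


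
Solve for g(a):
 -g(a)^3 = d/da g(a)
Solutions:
 g(a) = -sqrt(2)*sqrt(-1/(C1 - a))/2
 g(a) = sqrt(2)*sqrt(-1/(C1 - a))/2


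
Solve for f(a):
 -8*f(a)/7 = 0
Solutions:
 f(a) = 0


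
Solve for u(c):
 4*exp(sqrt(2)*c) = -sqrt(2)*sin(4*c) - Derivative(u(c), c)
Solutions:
 u(c) = C1 - 2*sqrt(2)*exp(sqrt(2)*c) + sqrt(2)*cos(4*c)/4


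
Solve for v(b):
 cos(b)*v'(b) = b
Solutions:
 v(b) = C1 + Integral(b/cos(b), b)


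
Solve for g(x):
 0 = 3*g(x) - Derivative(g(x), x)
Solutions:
 g(x) = C1*exp(3*x)


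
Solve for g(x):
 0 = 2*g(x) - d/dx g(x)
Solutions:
 g(x) = C1*exp(2*x)


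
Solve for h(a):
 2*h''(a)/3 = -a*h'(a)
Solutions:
 h(a) = C1 + C2*erf(sqrt(3)*a/2)


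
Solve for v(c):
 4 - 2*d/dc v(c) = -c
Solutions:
 v(c) = C1 + c^2/4 + 2*c


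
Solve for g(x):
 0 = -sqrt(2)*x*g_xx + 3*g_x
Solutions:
 g(x) = C1 + C2*x^(1 + 3*sqrt(2)/2)


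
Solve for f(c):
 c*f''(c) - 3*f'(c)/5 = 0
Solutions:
 f(c) = C1 + C2*c^(8/5)


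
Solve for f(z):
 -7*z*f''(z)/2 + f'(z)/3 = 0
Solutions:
 f(z) = C1 + C2*z^(23/21)


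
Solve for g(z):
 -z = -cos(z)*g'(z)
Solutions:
 g(z) = C1 + Integral(z/cos(z), z)


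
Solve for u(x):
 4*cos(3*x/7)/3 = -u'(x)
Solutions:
 u(x) = C1 - 28*sin(3*x/7)/9


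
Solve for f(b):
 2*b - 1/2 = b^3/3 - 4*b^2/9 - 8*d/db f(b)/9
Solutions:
 f(b) = C1 + 3*b^4/32 - b^3/6 - 9*b^2/8 + 9*b/16


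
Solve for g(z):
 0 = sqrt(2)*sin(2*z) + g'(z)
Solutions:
 g(z) = C1 + sqrt(2)*cos(2*z)/2


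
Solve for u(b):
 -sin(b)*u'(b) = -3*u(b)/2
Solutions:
 u(b) = C1*(cos(b) - 1)^(3/4)/(cos(b) + 1)^(3/4)


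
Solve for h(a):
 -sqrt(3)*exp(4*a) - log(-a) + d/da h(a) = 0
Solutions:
 h(a) = C1 + a*log(-a) - a + sqrt(3)*exp(4*a)/4


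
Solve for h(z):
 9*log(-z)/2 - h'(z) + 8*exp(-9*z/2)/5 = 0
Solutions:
 h(z) = C1 + 9*z*log(-z)/2 - 9*z/2 - 16*exp(-9*z/2)/45


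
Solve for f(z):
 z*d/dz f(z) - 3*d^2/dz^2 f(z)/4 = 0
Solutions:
 f(z) = C1 + C2*erfi(sqrt(6)*z/3)


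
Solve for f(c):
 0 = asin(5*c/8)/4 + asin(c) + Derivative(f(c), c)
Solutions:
 f(c) = C1 - c*asin(5*c/8)/4 - c*asin(c) - sqrt(1 - c^2) - sqrt(64 - 25*c^2)/20


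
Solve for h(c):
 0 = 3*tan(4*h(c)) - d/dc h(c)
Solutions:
 h(c) = -asin(C1*exp(12*c))/4 + pi/4
 h(c) = asin(C1*exp(12*c))/4


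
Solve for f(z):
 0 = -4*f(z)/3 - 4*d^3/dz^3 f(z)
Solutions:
 f(z) = C3*exp(-3^(2/3)*z/3) + (C1*sin(3^(1/6)*z/2) + C2*cos(3^(1/6)*z/2))*exp(3^(2/3)*z/6)


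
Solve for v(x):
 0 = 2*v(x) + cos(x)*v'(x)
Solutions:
 v(x) = C1*(sin(x) - 1)/(sin(x) + 1)


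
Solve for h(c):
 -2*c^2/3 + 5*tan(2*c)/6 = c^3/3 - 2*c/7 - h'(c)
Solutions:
 h(c) = C1 + c^4/12 + 2*c^3/9 - c^2/7 + 5*log(cos(2*c))/12


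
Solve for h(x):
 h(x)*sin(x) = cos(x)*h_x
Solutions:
 h(x) = C1/cos(x)


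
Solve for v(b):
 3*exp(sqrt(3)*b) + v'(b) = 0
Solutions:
 v(b) = C1 - sqrt(3)*exp(sqrt(3)*b)


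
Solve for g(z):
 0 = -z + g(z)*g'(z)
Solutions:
 g(z) = -sqrt(C1 + z^2)
 g(z) = sqrt(C1 + z^2)


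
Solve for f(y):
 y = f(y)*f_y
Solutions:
 f(y) = -sqrt(C1 + y^2)
 f(y) = sqrt(C1 + y^2)


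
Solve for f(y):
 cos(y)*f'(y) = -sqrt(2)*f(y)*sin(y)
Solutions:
 f(y) = C1*cos(y)^(sqrt(2))


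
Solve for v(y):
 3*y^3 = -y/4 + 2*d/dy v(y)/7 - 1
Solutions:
 v(y) = C1 + 21*y^4/8 + 7*y^2/16 + 7*y/2


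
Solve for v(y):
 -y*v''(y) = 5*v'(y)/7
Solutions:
 v(y) = C1 + C2*y^(2/7)


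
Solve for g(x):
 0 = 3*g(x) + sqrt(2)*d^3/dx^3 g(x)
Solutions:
 g(x) = C3*exp(-2^(5/6)*3^(1/3)*x/2) + (C1*sin(6^(5/6)*x/4) + C2*cos(6^(5/6)*x/4))*exp(2^(5/6)*3^(1/3)*x/4)


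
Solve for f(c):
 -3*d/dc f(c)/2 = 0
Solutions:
 f(c) = C1


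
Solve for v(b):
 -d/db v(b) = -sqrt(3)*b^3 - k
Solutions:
 v(b) = C1 + sqrt(3)*b^4/4 + b*k


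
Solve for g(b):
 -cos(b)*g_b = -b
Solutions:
 g(b) = C1 + Integral(b/cos(b), b)


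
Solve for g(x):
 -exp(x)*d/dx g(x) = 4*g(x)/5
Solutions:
 g(x) = C1*exp(4*exp(-x)/5)


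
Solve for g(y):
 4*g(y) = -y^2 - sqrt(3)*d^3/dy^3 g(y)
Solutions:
 g(y) = C3*exp(-2^(2/3)*3^(5/6)*y/3) - y^2/4 + (C1*sin(2^(2/3)*3^(1/3)*y/2) + C2*cos(2^(2/3)*3^(1/3)*y/2))*exp(2^(2/3)*3^(5/6)*y/6)


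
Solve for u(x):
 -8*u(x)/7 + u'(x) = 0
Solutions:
 u(x) = C1*exp(8*x/7)


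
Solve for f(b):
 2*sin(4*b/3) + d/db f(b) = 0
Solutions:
 f(b) = C1 + 3*cos(4*b/3)/2


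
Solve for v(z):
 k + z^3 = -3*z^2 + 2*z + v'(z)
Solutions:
 v(z) = C1 + k*z + z^4/4 + z^3 - z^2
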